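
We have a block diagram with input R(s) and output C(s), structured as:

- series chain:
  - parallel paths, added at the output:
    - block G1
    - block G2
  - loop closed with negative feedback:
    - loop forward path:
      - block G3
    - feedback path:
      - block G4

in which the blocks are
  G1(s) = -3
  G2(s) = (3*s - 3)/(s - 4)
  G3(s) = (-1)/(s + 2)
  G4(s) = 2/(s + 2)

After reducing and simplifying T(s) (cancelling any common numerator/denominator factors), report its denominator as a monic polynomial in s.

The answer is s^3 - 14*s - 8.

Reasoning:
Step 1: sum the parallel branches G1, G2 = 9/(s - 4)
Step 2: apply the feedback formula to G3, G4 = (-s - 2)/(s^2 + 4*s + 2)
Step 3: series reduction of (G1+G2), [G3/(1+G3*G4)] = (-9*s - 18)/(s^3 - 14*s - 8)
That last expression is T(s), already simplified, and its denominator is already monic.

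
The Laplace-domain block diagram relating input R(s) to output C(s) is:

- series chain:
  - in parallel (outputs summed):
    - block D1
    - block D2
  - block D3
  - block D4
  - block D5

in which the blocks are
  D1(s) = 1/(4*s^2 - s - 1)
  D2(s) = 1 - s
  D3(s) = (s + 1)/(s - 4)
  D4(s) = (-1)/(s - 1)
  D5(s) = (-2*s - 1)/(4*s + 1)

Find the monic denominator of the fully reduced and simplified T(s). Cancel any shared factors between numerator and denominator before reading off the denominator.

First reduce the diagram to T(s).

Step 1 - add D1, D2 (parallel) = (-4*s^3 + 5*s^2)/(4*s^2 - s - 1)
Step 2 - multiply (D1+D2), D3, D4, D5 (series) = (-8*s^5 - 2*s^4 + 11*s^3 + 5*s^2)/(16*s^5 - 80*s^4 + 59*s^3 + 24*s^2 - 15*s - 4)
Step 2 gives the fully reduced T(s), with no common factor left to cancel. The denominator's leading coefficient is 16, so divide each of its coefficients by 16 to get the monic form.

Answer: s^5 - 5*s^4 + 59*s^3/16 + 3*s^2/2 - 15*s/16 - 1/4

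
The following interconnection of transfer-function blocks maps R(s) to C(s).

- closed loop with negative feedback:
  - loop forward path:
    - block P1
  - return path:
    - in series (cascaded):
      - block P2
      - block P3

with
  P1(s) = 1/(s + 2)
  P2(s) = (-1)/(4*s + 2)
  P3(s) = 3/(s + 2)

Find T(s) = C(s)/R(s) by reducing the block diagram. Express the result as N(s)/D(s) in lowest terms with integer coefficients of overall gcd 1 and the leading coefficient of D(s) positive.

Answer: (4*s^2 + 10*s + 4)/(4*s^3 + 18*s^2 + 24*s + 5)

Working:
Step 1: reduce the series chain P2, P3 = (-3)/(4*s^2 + 10*s + 4)
Step 2: collapse the loop (P1 forward, (P2*P3) return), which is the overall transfer function T(s) = C(s)/R(s) in lowest terms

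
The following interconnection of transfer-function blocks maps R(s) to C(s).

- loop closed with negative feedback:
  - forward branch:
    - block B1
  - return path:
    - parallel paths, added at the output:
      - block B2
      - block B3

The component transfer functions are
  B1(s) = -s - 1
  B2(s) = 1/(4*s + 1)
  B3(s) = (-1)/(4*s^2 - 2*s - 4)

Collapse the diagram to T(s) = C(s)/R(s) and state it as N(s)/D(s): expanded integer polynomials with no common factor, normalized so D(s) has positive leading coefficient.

Answer: (-16*s^4 - 12*s^3 + 22*s^2 + 22*s + 4)/(12*s^3 - 2*s^2 - 7*s + 1)

Working:
(1) parallel reduction of B2, B3 = (4*s^2 - 6*s - 5)/(16*s^3 - 4*s^2 - 18*s - 4)
(2) apply the feedback formula to B1, (B2+B3); the result is T(s) itself (integer coefficients, no common factor, positive leading denominator coefficient)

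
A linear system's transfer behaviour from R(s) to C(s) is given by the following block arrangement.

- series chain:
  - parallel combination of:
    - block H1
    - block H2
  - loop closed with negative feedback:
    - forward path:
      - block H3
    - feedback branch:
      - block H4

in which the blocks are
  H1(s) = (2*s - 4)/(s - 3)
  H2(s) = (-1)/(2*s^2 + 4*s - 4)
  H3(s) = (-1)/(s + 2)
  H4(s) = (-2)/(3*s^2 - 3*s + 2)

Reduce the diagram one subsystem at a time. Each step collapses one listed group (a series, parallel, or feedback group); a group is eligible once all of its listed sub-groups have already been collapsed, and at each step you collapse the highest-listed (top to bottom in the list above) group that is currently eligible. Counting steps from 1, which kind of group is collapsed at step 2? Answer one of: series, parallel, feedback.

Answer: feedback

Working:
Step 1 - reduce the parallel group H1, H2
Step 2 - collapse the loop (H3 forward, H4 return)
Step 3 - series reduction of (H1+H2), [H3/(1+H3*H4)]
At step 2 the group reduced is feedback.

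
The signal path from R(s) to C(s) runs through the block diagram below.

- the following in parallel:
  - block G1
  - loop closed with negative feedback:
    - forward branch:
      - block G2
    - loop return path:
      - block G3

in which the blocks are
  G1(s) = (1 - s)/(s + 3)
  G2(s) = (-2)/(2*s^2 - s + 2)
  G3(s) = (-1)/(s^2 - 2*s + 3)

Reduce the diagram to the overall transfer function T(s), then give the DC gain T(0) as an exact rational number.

Answer: -5/12

Working:
1. apply the feedback formula to G2, G3, giving (-2*s^2 + 4*s - 6)/(2*s^4 - 5*s^3 + 10*s^2 - 7*s + 8)
2. add G1, [G2/(1+G2*G3)] (parallel), giving (-2*s^5 + 7*s^4 - 17*s^3 + 15*s^2 - 9*s - 10)/(2*s^5 + s^4 - 5*s^3 + 23*s^2 - 13*s + 24)
DC gain: substitute s = 0 into T(s) from step 2: T(0) = -10/24 = -5/12.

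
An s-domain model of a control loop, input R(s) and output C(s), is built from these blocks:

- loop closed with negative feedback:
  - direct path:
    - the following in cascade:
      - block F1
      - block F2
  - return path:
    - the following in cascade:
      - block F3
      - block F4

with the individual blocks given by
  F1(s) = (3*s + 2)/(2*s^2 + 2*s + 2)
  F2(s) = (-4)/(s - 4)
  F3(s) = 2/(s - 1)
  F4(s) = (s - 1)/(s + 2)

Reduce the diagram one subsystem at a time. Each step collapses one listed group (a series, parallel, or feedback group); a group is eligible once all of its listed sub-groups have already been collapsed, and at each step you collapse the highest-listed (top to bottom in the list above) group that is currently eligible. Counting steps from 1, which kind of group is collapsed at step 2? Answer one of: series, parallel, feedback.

Step 1. cascade F1, F2
Step 2. cascade F3, F4
Step 3. reduce the feedback loop with forward (F1*F2) and return (F3*F4)
Step 2: series.

Therefore the answer is series.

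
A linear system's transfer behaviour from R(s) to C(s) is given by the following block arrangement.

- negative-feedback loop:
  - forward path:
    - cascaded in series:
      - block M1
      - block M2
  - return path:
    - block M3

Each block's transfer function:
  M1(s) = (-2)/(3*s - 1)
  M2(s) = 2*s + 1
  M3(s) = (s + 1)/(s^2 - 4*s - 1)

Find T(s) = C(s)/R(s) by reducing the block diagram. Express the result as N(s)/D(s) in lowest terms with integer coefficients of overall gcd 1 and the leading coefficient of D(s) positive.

Step 1: combine M1, M2 in series: (-4*s - 2)/(3*s - 1)
Step 2: collapse the loop ((M1*M2) forward, M3 return), giving the overall T(s)

Therefore the answer is (-4*s^3 + 14*s^2 + 12*s + 2)/(3*s^3 - 17*s^2 - 5*s - 1).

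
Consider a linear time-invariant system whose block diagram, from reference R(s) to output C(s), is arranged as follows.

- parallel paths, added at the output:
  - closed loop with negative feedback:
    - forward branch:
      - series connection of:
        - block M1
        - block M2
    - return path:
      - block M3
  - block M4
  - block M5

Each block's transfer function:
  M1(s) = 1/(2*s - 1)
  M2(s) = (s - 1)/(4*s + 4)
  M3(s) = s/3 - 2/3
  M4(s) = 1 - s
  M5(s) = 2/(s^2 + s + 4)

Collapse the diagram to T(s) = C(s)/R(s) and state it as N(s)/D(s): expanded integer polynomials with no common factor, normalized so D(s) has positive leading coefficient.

Answer: (-25*s^5 - 9*s^4 - 62*s^3 + 123*s^2 + 93*s - 72)/(25*s^4 + 34*s^3 + 99*s^2 + 26*s - 40)

Working:
Step 1 - combine M1, M2 in series; result (s - 1)/(8*s^2 + 4*s - 4)
Step 2 - collapse the loop ((M1*M2) forward, M3 return); result (3*s - 3)/(25*s^2 + 9*s - 10)
Step 3 - sum the parallel branches [(M1*M2)/(1+(M1*M2)*M3)], M4, M5; the result is T(s) itself (integer coefficients, no common factor, positive leading denominator coefficient)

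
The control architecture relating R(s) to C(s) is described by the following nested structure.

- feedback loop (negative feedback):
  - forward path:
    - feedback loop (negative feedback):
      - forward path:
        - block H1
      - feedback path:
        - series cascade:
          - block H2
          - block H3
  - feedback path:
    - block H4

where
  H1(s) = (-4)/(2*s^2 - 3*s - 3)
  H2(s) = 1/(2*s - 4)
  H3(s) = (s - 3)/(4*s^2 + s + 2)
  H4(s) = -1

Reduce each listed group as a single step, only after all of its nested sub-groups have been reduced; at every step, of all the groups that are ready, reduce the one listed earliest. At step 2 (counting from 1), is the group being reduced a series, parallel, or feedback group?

Answer: feedback

Working:
Step 1 - combine H2, H3 in series
Step 2 - close the feedback loop around H1, (H2*H3)
Step 3 - close the feedback loop around [H1/(1+H1*(H2*H3))], H4
Step 2: feedback.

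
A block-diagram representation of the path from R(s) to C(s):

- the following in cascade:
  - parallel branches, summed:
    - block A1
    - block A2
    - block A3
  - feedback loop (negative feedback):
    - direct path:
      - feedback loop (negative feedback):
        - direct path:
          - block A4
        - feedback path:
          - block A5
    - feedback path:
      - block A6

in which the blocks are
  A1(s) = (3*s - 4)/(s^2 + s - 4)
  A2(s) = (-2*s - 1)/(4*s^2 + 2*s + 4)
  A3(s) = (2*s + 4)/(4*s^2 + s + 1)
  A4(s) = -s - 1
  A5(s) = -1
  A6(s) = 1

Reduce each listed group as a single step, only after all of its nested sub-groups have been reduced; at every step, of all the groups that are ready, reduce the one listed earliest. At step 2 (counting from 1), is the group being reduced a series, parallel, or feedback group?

Reducing step by step:

(1) add A1, A2, A3 (parallel)
(2) apply the feedback formula to A4, A5
(3) feedback reduction of [A4/(1+A4*A5)], A6
(4) reduce the series chain (A1+A2+A3), [[A4/(1+A4*A5)]/(1+[A4/(1+A4*A5)]*A6)]
Step 2 collapses a feedback group.

Answer: feedback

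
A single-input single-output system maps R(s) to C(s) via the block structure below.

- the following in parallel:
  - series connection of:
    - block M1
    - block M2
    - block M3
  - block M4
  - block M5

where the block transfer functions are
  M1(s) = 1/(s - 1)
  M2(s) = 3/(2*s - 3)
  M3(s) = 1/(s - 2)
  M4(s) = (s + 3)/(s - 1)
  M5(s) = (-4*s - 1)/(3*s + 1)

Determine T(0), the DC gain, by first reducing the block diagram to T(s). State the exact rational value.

The answer is -9/2.

Reasoning:
Step 1. multiply M1, M2, M3 (series) gives 3/(2*s^3 - 9*s^2 + 13*s - 6)
Step 2. sum the parallel branches (M1*M2*M3), M4, M5 gives (-2*s^4 + 33*s^3 - 89*s^2 + 59*s + 27)/(6*s^4 - 25*s^3 + 30*s^2 - 5*s - 6)
DC gain: substitute s = 0 into T(s) from step 2: T(0) = 27/(-6) = -9/2.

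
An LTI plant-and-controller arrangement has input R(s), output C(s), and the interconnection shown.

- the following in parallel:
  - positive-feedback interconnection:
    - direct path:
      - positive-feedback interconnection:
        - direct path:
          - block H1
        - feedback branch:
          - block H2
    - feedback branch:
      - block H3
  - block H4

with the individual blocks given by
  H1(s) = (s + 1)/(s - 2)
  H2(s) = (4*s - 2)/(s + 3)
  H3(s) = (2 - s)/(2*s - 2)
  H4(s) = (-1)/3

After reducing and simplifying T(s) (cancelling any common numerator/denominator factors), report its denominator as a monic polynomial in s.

Step 1: apply the feedback formula to H1, H2 = (-s^2 - 4*s - 3)/(3*s^2 + s + 4)
Step 2: feedback reduction of [H1/(1-H1*H2)], H3 = (-2*s^3 - 6*s^2 + 2*s + 6)/(5*s^3 - 6*s^2 + 11*s - 2)
Step 3: sum the parallel branches [[H1/(1-H1*H2)]/(1-[H1/(1-H1*H2)]*H3)], H4 = (-11*s^3 - 12*s^2 - 5*s + 20)/(15*s^3 - 18*s^2 + 33*s - 6)
No further cancellation is possible in the step-3 result, so that is T(s). Its denominator becomes monic after dividing by the leading coefficient 15.

Answer: s^3 - 6*s^2/5 + 11*s/5 - 2/5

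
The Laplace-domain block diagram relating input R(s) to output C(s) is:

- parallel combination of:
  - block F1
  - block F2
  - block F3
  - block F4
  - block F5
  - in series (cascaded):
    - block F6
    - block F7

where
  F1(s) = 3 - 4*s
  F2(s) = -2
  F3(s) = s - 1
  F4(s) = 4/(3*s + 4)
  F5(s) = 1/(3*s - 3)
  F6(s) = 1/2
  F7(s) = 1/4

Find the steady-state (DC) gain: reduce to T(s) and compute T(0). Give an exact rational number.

The answer is 19/24.

Reasoning:
Step 1: series reduction of F6, F7 gives 1/8
Step 2: add F1, F2, F3, F4, F5, (F6*F7) (parallel) gives (-216*s^3 - 63*s^2 + 411*s - 76)/(72*s^2 + 24*s - 96)
That last expression is T(s); at s = 0 only the constant terms survive, so T(0) = -76/(-96) = 19/24.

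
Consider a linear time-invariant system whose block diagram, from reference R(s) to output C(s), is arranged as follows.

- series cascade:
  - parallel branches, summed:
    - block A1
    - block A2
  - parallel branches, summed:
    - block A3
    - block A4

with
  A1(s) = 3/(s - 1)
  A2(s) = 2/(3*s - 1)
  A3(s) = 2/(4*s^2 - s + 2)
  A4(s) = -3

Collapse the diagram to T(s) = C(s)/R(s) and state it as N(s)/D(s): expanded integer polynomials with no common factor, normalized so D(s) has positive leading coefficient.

Answer: (-132*s^3 + 93*s^2 - 59*s + 20)/(12*s^4 - 19*s^3 + 14*s^2 - 9*s + 2)

Working:
Step 1: parallel reduction of A1, A2; result (11*s - 5)/(3*s^2 - 4*s + 1)
Step 2: reduce the parallel group A3, A4; result (-12*s^2 + 3*s - 4)/(4*s^2 - s + 2)
Step 3: cascade (A1+A2), (A3+A4) - this is the overall T(s), already in the required normalized form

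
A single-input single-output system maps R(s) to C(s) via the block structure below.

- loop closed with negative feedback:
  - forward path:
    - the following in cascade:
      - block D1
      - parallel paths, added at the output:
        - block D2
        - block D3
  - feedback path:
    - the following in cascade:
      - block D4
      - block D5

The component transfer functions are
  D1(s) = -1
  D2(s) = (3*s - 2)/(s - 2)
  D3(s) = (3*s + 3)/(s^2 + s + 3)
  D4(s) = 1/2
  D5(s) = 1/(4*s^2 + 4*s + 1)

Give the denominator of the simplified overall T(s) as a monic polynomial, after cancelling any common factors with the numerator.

Step 1: combine D2, D3 in parallel; result (3*s^3 + 4*s^2 + 4*s - 12)/(s^3 - s^2 + s - 6)
Step 2: cascade D1, (D2+D3); result (-3*s^3 - 4*s^2 - 4*s + 12)/(s^3 - s^2 + s - 6)
Step 3: series reduction of D4, D5; result 1/(8*s^2 + 8*s + 2)
Step 4: collapse the loop ((D1*(D2+D3)) forward, (D4*D5) return); result (-24*s^5 - 56*s^4 - 70*s^3 + 56*s^2 + 88*s + 24)/(8*s^5 - s^3 - 46*s^2 - 50*s)
That last expression is T(s), already simplified. Scaling its denominator by 1/8 (the reciprocal of the leading coefficient) yields the monic denominator.

Final answer: s^5 - s^3/8 - 23*s^2/4 - 25*s/4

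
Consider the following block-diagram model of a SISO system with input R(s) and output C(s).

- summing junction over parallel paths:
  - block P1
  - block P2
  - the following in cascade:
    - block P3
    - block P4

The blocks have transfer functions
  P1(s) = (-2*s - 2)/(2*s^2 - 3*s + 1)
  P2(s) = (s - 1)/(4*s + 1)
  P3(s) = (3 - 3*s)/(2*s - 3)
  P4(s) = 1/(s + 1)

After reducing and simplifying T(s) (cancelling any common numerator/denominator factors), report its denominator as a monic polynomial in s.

The answer is s^5 - 7*s^4/4 - 3*s^3/4 + 31*s^2/16 - s/4 - 3/16.

Reasoning:
[1] series reduction of P3, P4 = (3 - 3*s)/(2*s^2 - s - 3)
[2] sum the parallel branches P1, P2, (P3*P4) = (4*s^5 - 52*s^4 + 49*s^3 + 6*s^2 + 21*s + 12)/(16*s^5 - 28*s^4 - 12*s^3 + 31*s^2 - 4*s - 3)
That last expression is T(s), already simplified. Scaling its denominator by 1/16 (the reciprocal of the leading coefficient) yields the monic denominator.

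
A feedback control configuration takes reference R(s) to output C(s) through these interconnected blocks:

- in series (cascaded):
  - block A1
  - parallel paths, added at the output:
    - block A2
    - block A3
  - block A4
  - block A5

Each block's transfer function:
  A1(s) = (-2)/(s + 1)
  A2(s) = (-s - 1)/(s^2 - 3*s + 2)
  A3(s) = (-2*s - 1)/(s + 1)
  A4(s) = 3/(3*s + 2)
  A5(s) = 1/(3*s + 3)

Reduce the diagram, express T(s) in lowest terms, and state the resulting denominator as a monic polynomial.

First reduce the diagram to T(s).

1. reduce the parallel group A2, A3, giving (-2*s^3 + 4*s^2 - 3*s - 3)/(s^3 - 2*s^2 - s + 2)
2. reduce the series chain A1, (A2+A3), A4, A5, giving (4*s^3 - 8*s^2 + 6*s + 6)/(3*s^6 + 2*s^5 - 12*s^4 - 14*s^3 + 5*s^2 + 12*s + 4)
T(s) is the step-2 result (common factors already cancelled). Leading coefficient of the denominator: 3. Divide through by 3 for the monic polynomial.

Answer: s^6 + 2*s^5/3 - 4*s^4 - 14*s^3/3 + 5*s^2/3 + 4*s + 4/3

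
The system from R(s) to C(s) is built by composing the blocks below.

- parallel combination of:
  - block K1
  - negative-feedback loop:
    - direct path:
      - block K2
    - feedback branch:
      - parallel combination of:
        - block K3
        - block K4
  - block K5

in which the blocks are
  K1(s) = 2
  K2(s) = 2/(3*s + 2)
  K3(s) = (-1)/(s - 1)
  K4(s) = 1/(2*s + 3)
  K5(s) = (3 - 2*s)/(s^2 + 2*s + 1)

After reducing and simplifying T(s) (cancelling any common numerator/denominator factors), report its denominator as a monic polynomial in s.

Reducing step by step:

Step 1. parallel reduction of K3, K4, giving (-s - 4)/(2*s^2 + s - 3)
Step 2. collapse the loop (K2 forward, (K3+K4) return), giving (4*s^2 + 2*s - 6)/(6*s^3 + 7*s^2 - 9*s - 14)
Step 3. reduce the parallel group K1, [K2/(1+K2*(K3+K4))], K5, giving (12*s^5 + 30*s^4 + 36*s^3 - 9*s^2 - 83*s - 76)/(6*s^5 + 19*s^4 + 11*s^3 - 25*s^2 - 37*s - 14)
That last expression is T(s), already simplified. Scaling its denominator by 1/6 (the reciprocal of the leading coefficient) yields the monic denominator.

Answer: s^5 + 19*s^4/6 + 11*s^3/6 - 25*s^2/6 - 37*s/6 - 7/3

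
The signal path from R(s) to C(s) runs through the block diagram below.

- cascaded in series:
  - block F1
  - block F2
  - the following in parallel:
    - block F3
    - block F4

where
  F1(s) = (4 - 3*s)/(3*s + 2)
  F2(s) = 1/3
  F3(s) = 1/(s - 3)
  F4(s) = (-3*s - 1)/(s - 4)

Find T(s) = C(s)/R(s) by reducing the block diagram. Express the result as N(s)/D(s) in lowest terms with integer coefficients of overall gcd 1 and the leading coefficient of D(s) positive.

[1] add F3, F4 (parallel) gives (-3*s^2 + 9*s - 1)/(s^2 - 7*s + 12)
[2] cascade F1, F2, (F3+F4), which is the overall transfer function T(s) = C(s)/R(s) in lowest terms

Hence the answer: (9*s^3 - 39*s^2 + 39*s - 4)/(9*s^3 - 57*s^2 + 66*s + 72)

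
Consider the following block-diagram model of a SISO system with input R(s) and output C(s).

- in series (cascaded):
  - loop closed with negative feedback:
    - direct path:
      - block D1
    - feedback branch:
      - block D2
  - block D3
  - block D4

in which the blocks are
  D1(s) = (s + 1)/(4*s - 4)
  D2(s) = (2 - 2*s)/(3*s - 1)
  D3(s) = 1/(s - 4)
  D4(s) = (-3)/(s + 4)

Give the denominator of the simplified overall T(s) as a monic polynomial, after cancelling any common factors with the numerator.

Step 1 - reduce the feedback loop with forward D1 and return D2: (3*s^2 + 2*s - 1)/(10*s^2 - 16*s + 6)
Step 2 - cascade [D1/(1+D1*D2)], D3, D4: (-9*s^2 - 6*s + 3)/(10*s^4 - 16*s^3 - 154*s^2 + 256*s - 96)
That last expression is T(s), already simplified. Scaling its denominator by 1/10 (the reciprocal of the leading coefficient) yields the monic denominator.

Answer: s^4 - 8*s^3/5 - 77*s^2/5 + 128*s/5 - 48/5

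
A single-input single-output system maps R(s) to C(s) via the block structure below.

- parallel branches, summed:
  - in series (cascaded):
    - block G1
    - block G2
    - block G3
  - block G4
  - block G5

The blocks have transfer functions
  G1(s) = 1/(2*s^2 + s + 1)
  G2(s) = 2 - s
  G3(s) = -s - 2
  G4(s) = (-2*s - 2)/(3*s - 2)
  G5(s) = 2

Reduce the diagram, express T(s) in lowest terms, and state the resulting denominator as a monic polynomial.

(1) cascade G1, G2, G3 = (s^2 - 4)/(2*s^2 + s + 1)
(2) sum the parallel branches (G1*G2*G3), G4, G5 = (11*s^3 - 10*s^2 - 14*s + 2)/(6*s^3 - s^2 + s - 2)
That last expression is T(s), already simplified. Scaling its denominator by 1/6 (the reciprocal of the leading coefficient) yields the monic denominator.

Therefore the answer is s^3 - s^2/6 + s/6 - 1/3.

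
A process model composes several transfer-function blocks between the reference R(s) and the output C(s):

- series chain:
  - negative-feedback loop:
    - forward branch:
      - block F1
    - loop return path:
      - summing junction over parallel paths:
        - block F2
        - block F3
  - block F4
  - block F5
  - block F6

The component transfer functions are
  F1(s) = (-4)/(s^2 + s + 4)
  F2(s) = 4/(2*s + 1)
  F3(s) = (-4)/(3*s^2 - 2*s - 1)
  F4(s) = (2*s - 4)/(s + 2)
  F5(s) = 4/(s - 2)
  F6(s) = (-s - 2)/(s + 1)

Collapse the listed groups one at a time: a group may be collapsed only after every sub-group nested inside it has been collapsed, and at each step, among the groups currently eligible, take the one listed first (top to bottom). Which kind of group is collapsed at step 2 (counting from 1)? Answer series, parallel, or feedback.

Answer: feedback

Working:
Step 1: reduce the parallel group F2, F3
Step 2: close the feedback loop around F1, (F2+F3)
Step 3: series reduction of [F1/(1+F1*(F2+F3))], F4, F5, F6
So the answer for step 2 is feedback.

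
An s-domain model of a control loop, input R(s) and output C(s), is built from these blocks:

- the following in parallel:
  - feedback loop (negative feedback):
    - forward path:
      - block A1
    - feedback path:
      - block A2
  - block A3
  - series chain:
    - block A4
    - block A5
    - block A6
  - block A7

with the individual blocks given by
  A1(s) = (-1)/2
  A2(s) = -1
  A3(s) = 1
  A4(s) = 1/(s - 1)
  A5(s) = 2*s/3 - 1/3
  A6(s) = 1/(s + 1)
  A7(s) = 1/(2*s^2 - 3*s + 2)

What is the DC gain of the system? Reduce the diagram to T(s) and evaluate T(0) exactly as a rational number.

Reducing step by step:

Step 1 - reduce the feedback loop with forward A1 and return A2 -> (-1)/3
Step 2 - combine A4, A5, A6 in series -> (2*s - 1)/(3*s^2 - 3)
Step 3 - combine [A1/(1+A1*A2)], A3, (A4*A5*A6), A7 in parallel -> (4*s^4 - 2*s^3 - 5*s^2 + 13*s - 9)/(6*s^4 - 9*s^3 + 9*s - 6)
Evaluating the step-3 result (the overall T(s)) at s = 0 gives T(0) = -9/(-6) = 3/2.

Answer: 3/2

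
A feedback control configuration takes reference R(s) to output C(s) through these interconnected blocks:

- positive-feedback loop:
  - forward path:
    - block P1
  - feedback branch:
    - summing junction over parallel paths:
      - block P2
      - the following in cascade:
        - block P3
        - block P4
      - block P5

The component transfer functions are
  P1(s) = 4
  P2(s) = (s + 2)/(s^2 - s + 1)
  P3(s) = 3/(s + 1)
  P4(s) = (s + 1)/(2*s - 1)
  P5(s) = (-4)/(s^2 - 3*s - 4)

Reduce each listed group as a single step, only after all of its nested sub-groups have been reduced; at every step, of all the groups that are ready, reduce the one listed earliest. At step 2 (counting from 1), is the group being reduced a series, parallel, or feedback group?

Step 1 - reduce the series chain P3, P4
Step 2 - add P2, (P3*P4), P5 (parallel)
Step 3 - feedback reduction of P1, (P2+(P3*P4)+P5)
Step 2 collapses a parallel group.

Therefore the answer is parallel.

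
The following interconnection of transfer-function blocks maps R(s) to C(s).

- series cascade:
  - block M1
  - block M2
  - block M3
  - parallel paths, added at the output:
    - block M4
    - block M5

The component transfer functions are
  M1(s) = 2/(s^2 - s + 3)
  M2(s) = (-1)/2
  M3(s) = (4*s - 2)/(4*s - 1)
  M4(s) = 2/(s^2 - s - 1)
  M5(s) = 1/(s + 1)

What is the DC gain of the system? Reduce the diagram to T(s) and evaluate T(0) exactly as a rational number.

First reduce the diagram to T(s).

Step 1: sum the parallel branches M4, M5; result (s^2 + s + 1)/(s^3 - 2*s - 1)
Step 2: combine M1, M2, M3, (M4+M5) in series; result (-4*s^3 - 2*s^2 - 2*s + 2)/(4*s^6 - 5*s^5 + 5*s^4 + 3*s^3 - 21*s^2 - 7*s + 3)
Step 2 gives the overall T(s). Then T(0) = 2/3.

Answer: 2/3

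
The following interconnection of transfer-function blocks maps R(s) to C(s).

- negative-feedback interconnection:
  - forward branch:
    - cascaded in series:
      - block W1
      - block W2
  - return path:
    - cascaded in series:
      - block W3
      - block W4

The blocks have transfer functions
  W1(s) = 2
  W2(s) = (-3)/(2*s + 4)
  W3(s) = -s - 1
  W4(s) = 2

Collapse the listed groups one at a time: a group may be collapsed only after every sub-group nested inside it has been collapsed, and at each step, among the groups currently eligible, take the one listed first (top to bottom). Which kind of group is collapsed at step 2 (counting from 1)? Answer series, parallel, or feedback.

Reducing step by step:

(1) series reduction of W1, W2
(2) multiply W3, W4 (series)
(3) apply the feedback formula to (W1*W2), (W3*W4)
So the answer for step 2 is series.

Answer: series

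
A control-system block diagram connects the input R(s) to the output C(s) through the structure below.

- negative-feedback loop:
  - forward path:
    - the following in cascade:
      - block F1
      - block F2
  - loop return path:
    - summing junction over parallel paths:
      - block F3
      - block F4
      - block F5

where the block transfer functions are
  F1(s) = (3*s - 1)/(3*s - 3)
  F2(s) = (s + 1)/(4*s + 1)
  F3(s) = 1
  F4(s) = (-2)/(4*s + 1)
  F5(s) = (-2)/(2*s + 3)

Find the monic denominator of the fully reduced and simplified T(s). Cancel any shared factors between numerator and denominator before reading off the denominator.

(1) cascade F1, F2 -> (3*s^2 + 2*s - 1)/(12*s^2 - 9*s - 3)
(2) add F3, F4, F5 (parallel) -> (8*s^2 + 2*s - 5)/(8*s^2 + 14*s + 3)
(3) collapse the loop ((F1*F2) forward, (F3+F4+F5) return) -> (24*s^4 + 58*s^3 + 29*s^2 - 8*s - 3)/(120*s^4 + 118*s^3 - 133*s^2 - 81*s - 4)
T(s) is the step-3 result (common factors already cancelled). Leading coefficient of the denominator: 120. Divide through by 120 for the monic polynomial.

Answer: s^4 + 59*s^3/60 - 133*s^2/120 - 27*s/40 - 1/30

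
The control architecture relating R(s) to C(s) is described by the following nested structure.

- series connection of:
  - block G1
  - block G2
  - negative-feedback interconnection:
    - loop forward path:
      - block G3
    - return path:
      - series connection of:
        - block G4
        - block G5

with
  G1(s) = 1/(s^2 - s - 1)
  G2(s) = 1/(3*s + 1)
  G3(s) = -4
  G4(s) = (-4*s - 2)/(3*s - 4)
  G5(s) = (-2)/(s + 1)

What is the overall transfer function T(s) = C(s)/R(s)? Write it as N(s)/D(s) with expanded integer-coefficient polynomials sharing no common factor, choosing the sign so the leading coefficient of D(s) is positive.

Reducing step by step:

(1) multiply G4, G5 (series); result (8*s + 4)/(3*s^2 - s - 4)
(2) feedback reduction of G3, (G4*G5); result (-12*s^2 + 4*s + 16)/(3*s^2 - 33*s - 20)
(3) series reduction of G1, G2, [G3/(1+G3*(G4*G5))], which is the overall transfer function T(s) = C(s)/R(s) in lowest terms

Answer: (-12*s^2 + 4*s + 16)/(9*s^5 - 105*s^4 - 6*s^3 + 169*s^2 + 113*s + 20)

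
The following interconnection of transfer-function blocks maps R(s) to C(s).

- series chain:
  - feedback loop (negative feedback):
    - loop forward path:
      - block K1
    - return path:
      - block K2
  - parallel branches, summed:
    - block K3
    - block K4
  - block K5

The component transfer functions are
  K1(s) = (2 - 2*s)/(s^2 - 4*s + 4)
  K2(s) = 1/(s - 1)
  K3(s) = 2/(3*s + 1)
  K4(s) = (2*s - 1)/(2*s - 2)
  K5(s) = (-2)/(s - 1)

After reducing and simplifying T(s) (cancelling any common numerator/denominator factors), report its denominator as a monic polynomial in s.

First reduce the diagram to T(s).

(1) collapse the loop (K1 forward, K2 return), giving (2 - 2*s)/(s^2 - 4*s + 2)
(2) sum the parallel branches K3, K4, giving (6*s^2 + 3*s - 5)/(6*s^2 - 4*s - 2)
(3) multiply [K1/(1+K1*K2)], (K3+K4), K5 (series), giving (12*s^2 + 6*s - 10)/(3*s^4 - 14*s^3 + 13*s^2 - 2)
Step 3 gives the fully reduced T(s), with no common factor left to cancel. The denominator's leading coefficient is 3, so divide each of its coefficients by 3 to get the monic form.

Answer: s^4 - 14*s^3/3 + 13*s^2/3 - 2/3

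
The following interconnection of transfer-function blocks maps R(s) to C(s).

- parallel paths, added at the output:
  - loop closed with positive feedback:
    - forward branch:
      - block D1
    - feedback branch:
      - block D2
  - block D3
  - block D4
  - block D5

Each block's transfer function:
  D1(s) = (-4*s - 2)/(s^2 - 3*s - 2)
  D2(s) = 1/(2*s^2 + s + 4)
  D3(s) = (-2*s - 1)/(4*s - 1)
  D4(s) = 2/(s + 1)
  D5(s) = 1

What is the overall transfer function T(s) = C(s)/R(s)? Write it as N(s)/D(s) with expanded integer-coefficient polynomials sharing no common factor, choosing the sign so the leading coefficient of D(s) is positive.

First reduce the diagram to T(s).

[1] feedback reduction of D1, D2: (-8*s^3 - 8*s^2 - 18*s - 8)/(2*s^4 - 5*s^3 - 3*s^2 - 10*s - 6)
[2] parallel reduction of [D1/(1-D1*D2)], D3, D4, D5: this yields T(s), and no further normalization is needed

Answer: (4*s^6 - 26*s^5 - 110*s^4 - 112*s^3 - 158*s^2 - 14*s + 32)/(8*s^6 - 14*s^5 - 29*s^4 - 44*s^3 - 51*s^2 - 8*s + 6)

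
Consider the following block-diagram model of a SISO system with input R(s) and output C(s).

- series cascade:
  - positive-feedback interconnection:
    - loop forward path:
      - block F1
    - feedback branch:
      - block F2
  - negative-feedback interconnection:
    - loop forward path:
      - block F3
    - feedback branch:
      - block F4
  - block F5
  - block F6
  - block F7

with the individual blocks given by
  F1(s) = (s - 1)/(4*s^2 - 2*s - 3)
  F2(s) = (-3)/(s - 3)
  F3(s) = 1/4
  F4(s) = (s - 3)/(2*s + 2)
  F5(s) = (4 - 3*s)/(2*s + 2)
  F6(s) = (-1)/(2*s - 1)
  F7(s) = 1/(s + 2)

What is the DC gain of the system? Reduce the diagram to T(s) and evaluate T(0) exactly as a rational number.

First reduce the diagram to T(s).

Step 1: feedback reduction of F1, F2 gives (s^2 - 4*s + 3)/(4*s^3 - 14*s^2 + 6*s + 6)
Step 2: feedback reduction of F3, F4 gives (2*s + 2)/(9*s + 5)
Step 3: series reduction of [F1/(1-F1*F2)], [F3/(1+F3*F4)], F5, F6, F7 gives (3*s^3 - 16*s^2 + 25*s - 12)/(72*s^6 - 104*s^5 - 422*s^4 + 332*s^3 + 344*s^2 - 78*s - 60)
Step 3 gives the overall T(s). Then T(0) = -12/(-60) = 1/5.

Answer: 1/5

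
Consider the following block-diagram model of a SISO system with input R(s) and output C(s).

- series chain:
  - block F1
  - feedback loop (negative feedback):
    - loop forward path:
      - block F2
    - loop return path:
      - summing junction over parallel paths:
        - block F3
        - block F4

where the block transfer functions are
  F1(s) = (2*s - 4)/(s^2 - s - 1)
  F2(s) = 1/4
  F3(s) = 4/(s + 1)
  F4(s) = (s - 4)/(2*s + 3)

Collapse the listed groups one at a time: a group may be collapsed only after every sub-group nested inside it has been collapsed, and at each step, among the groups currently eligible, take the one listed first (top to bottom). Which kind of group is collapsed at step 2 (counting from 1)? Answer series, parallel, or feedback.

Step 1. combine F3, F4 in parallel
Step 2. feedback reduction of F2, (F3+F4)
Step 3. multiply F1, [F2/(1+F2*(F3+F4))] (series)
At step 2 the group reduced is feedback.

Final answer: feedback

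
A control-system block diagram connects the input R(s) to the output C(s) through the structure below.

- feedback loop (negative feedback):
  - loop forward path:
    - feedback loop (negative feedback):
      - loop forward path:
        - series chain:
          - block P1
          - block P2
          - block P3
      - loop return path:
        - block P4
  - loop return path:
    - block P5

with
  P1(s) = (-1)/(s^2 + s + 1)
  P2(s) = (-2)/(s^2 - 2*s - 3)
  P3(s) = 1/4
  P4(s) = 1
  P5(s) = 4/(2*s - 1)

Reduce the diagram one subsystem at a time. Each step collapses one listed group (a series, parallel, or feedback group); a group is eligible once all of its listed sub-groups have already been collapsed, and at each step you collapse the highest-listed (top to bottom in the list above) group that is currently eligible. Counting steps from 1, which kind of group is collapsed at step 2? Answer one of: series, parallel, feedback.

The answer is feedback.

Reasoning:
Step 1: combine P1, P2, P3 in series
Step 2: reduce the feedback loop with forward (P1*P2*P3) and return P4
Step 3: apply the feedback formula to [(P1*P2*P3)/(1+(P1*P2*P3)*P4)], P5
Step 2: feedback.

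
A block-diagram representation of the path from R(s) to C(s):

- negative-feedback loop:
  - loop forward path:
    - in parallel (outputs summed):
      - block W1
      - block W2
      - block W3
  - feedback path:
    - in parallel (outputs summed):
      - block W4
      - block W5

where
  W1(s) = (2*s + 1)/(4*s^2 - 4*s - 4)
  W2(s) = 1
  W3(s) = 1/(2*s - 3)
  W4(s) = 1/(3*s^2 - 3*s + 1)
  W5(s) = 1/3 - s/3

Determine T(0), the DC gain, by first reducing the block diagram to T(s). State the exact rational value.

Answer: 15/56

Working:
1. reduce the parallel group W1, W2, W3: (8*s^3 - 12*s^2 - 4*s + 5)/(8*s^3 - 20*s^2 + 4*s + 12)
2. combine W4, W5 in parallel: (-3*s^3 + 6*s^2 - 4*s + 4)/(9*s^2 - 9*s + 3)
3. apply the feedback formula to (W1+W2+W3), (W4+W5): (-72*s^5 + 180*s^4 - 96*s^3 - 45*s^2 + 57*s - 15)/(24*s^6 - 156*s^5 + 344*s^4 - 281*s^3 - 10*s^2 + 132*s - 56)
Step 3 gives the overall T(s). Then T(0) = -15/(-56) = 15/56.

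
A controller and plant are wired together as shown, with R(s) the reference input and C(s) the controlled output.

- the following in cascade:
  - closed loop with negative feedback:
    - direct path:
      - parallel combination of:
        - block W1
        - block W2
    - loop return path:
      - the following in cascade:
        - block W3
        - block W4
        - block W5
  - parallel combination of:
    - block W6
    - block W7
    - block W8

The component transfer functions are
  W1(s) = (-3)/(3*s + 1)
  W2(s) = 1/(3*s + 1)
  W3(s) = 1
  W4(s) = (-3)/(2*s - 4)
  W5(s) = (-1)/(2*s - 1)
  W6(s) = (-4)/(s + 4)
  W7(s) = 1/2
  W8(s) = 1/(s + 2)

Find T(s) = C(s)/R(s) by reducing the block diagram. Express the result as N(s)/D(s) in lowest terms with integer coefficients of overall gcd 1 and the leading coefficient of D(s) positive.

[1] parallel reduction of W1, W2 gives (-2)/(3*s + 1)
[2] cascade W3, W4, W5 gives 3/(4*s^2 - 10*s + 4)
[3] reduce the feedback loop with forward (W1+W2) and return (W3*W4*W5) gives (-4*s^2 + 10*s - 4)/(6*s^3 - 13*s^2 + s - 1)
[4] combine W6, W7, W8 in parallel gives s^2/(2*s^2 + 12*s + 16)
[5] multiply [(W1+W2)/(1+(W1+W2)*(W3*W4*W5))], (W6+W7+W8) (series): this yields T(s), and no further normalization is needed

Final answer: (-2*s^4 + 5*s^3 - 2*s^2)/(6*s^5 + 23*s^4 - 29*s^3 - 99*s^2 + 2*s - 8)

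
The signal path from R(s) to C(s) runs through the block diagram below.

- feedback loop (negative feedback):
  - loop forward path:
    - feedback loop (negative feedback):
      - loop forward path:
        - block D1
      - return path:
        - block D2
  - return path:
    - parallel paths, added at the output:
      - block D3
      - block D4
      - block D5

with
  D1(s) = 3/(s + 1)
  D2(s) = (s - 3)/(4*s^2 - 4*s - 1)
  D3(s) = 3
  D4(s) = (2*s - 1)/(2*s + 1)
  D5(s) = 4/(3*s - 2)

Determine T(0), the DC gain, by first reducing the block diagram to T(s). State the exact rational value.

Step 1: close the feedback loop around D1, D2; result (12*s^2 - 12*s - 3)/(4*s^3 - 2*s - 10)
Step 2: combine D3, D4, D5 in parallel; result (24*s^2 - 2*s)/(6*s^2 - s - 2)
Step 3: apply the feedback formula to [D1/(1+D1*D2)], (D3+D4+D5); result (72*s^4 - 84*s^3 - 30*s^2 + 27*s + 6)/(24*s^5 + 284*s^4 - 332*s^3 - 106*s^2 + 20*s + 20)
DC gain: substitute s = 0 into T(s) from step 3: T(0) = 6/20 = 3/10.

Therefore the answer is 3/10.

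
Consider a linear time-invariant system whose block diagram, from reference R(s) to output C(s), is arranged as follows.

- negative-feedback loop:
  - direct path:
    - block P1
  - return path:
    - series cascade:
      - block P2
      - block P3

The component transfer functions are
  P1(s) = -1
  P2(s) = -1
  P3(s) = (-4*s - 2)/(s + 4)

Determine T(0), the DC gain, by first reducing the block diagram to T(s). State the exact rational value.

Step 1: series reduction of P2, P3: (4*s + 2)/(s + 4)
Step 2: apply the feedback formula to P1, (P2*P3): (s + 4)/(3*s - 2)
That last expression is T(s); at s = 0 only the constant terms survive, so T(0) = 4/(-2) = -2.

Therefore the answer is -2.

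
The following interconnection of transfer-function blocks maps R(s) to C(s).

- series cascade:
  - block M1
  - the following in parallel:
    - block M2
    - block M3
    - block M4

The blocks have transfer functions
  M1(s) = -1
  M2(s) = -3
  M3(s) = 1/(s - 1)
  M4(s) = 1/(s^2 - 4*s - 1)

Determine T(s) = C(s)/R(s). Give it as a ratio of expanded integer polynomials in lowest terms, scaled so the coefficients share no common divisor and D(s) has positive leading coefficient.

(1) reduce the parallel group M2, M3, M4 = (-3*s^3 + 16*s^2 - 12*s - 5)/(s^3 - 5*s^2 + 3*s + 1)
(2) combine M1, (M2+M3+M4) in series, which is the overall transfer function T(s) = C(s)/R(s) in lowest terms

Therefore the answer is (3*s^3 - 16*s^2 + 12*s + 5)/(s^3 - 5*s^2 + 3*s + 1).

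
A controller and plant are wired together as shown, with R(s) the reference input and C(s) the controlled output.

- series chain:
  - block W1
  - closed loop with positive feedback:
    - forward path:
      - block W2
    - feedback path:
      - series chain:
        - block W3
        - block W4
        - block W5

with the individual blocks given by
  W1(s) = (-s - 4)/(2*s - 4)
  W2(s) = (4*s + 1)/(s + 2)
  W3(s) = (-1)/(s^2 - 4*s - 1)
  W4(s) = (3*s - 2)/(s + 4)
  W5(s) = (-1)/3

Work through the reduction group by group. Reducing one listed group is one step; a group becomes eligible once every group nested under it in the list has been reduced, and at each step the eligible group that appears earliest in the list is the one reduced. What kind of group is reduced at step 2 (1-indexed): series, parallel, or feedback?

[1] cascade W3, W4, W5
[2] reduce the feedback loop with forward W2 and return (W3*W4*W5)
[3] reduce the series chain W1, [W2/(1-W2*(W3*W4*W5))]
The group at step 2 is a feedback group.

Answer: feedback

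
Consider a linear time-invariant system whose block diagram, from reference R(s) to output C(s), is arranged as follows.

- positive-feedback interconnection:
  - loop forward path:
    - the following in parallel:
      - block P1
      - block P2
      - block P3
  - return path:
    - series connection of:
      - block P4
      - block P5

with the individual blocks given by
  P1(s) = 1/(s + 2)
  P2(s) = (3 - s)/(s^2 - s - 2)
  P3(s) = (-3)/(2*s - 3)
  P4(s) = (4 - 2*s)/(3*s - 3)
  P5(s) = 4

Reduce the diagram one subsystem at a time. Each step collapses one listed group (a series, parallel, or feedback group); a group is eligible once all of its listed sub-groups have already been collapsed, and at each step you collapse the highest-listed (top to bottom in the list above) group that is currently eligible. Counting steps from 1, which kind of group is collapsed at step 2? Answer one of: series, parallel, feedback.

Answer: series

Working:
Step 1 - add P1, P2, P3 (parallel)
Step 2 - series reduction of P4, P5
Step 3 - collapse the loop ((P1+P2+P3) forward, (P4*P5) return)
Step 2 collapses a series group.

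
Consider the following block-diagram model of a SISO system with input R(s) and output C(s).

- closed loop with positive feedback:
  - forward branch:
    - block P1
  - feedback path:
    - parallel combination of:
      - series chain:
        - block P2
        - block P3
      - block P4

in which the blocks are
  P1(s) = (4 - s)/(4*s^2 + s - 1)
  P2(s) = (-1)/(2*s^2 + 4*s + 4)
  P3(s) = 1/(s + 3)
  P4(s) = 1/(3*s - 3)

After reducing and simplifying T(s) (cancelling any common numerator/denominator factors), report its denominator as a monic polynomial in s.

Step 1 - series reduction of P2, P3; result (-1)/(2*s^3 + 10*s^2 + 16*s + 12)
Step 2 - sum the parallel branches (P2*P3), P4; result (2*s^3 + 10*s^2 + 13*s + 15)/(6*s^4 + 24*s^3 + 18*s^2 - 12*s - 36)
Step 3 - collapse the loop (P1 forward, ((P2*P3)+P4) return); result (-6*s^5 + 78*s^3 + 84*s^2 - 12*s - 144)/(24*s^6 + 102*s^5 + 92*s^4 - 52*s^3 - 201*s^2 - 61*s - 24)
The result of step 3 is T(s) in lowest terms. Its denominator has leading coefficient 24; dividing the denominator through by 24 makes it monic.

Final answer: s^6 + 17*s^5/4 + 23*s^4/6 - 13*s^3/6 - 67*s^2/8 - 61*s/24 - 1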